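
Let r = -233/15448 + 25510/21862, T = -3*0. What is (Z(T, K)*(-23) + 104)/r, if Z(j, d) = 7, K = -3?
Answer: -9625139016/194492317 ≈ -49.489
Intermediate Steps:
T = 0
r = 194492317/168862088 (r = -233*1/15448 + 25510*(1/21862) = -233/15448 + 12755/10931 = 194492317/168862088 ≈ 1.1518)
(Z(T, K)*(-23) + 104)/r = (7*(-23) + 104)/(194492317/168862088) = (-161 + 104)*(168862088/194492317) = -57*168862088/194492317 = -9625139016/194492317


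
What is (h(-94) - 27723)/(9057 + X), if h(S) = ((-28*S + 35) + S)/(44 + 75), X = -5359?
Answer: -1648232/220031 ≈ -7.4909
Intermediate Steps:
h(S) = 5/17 - 27*S/119 (h(S) = ((35 - 28*S) + S)/119 = (35 - 27*S)*(1/119) = 5/17 - 27*S/119)
(h(-94) - 27723)/(9057 + X) = ((5/17 - 27/119*(-94)) - 27723)/(9057 - 5359) = ((5/17 + 2538/119) - 27723)/3698 = (2573/119 - 27723)*(1/3698) = -3296464/119*1/3698 = -1648232/220031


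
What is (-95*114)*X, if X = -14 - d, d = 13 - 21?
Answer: 64980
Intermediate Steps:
d = -8
X = -6 (X = -14 - 1*(-8) = -14 + 8 = -6)
(-95*114)*X = -95*114*(-6) = -10830*(-6) = 64980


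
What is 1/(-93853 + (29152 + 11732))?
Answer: -1/52969 ≈ -1.8879e-5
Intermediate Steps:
1/(-93853 + (29152 + 11732)) = 1/(-93853 + 40884) = 1/(-52969) = -1/52969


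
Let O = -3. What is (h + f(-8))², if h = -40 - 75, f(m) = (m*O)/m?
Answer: 13924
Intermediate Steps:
f(m) = -3 (f(m) = (m*(-3))/m = (-3*m)/m = -3)
h = -115
(h + f(-8))² = (-115 - 3)² = (-118)² = 13924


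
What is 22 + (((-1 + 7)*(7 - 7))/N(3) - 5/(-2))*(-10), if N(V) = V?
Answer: -3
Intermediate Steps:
22 + (((-1 + 7)*(7 - 7))/N(3) - 5/(-2))*(-10) = 22 + (((-1 + 7)*(7 - 7))/3 - 5/(-2))*(-10) = 22 + ((6*0)*(1/3) - 5*(-1/2))*(-10) = 22 + (0*(1/3) + 5/2)*(-10) = 22 + (0 + 5/2)*(-10) = 22 + (5/2)*(-10) = 22 - 25 = -3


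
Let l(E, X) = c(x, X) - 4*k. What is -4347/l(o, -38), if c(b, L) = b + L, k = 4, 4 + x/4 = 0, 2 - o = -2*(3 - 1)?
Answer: 621/10 ≈ 62.100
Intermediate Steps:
o = 6 (o = 2 - (-2)*(3 - 1) = 2 - (-2)*2 = 2 - 1*(-4) = 2 + 4 = 6)
x = -16 (x = -16 + 4*0 = -16 + 0 = -16)
c(b, L) = L + b
l(E, X) = -32 + X (l(E, X) = (X - 16) - 4*4 = (-16 + X) - 16 = -32 + X)
-4347/l(o, -38) = -4347/(-32 - 38) = -4347/(-70) = -4347*(-1/70) = 621/10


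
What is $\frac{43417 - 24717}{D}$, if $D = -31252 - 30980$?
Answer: $- \frac{4675}{15558} \approx -0.30049$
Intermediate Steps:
$D = -62232$
$\frac{43417 - 24717}{D} = \frac{43417 - 24717}{-62232} = \left(43417 - 24717\right) \left(- \frac{1}{62232}\right) = 18700 \left(- \frac{1}{62232}\right) = - \frac{4675}{15558}$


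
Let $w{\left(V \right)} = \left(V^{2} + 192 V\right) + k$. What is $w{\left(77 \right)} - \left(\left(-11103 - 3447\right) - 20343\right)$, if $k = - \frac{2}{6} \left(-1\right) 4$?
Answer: $\frac{166822}{3} \approx 55607.0$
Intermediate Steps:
$k = \frac{4}{3}$ ($k = \left(-2\right) \frac{1}{6} \left(-1\right) 4 = \left(- \frac{1}{3}\right) \left(-1\right) 4 = \frac{1}{3} \cdot 4 = \frac{4}{3} \approx 1.3333$)
$w{\left(V \right)} = \frac{4}{3} + V^{2} + 192 V$ ($w{\left(V \right)} = \left(V^{2} + 192 V\right) + \frac{4}{3} = \frac{4}{3} + V^{2} + 192 V$)
$w{\left(77 \right)} - \left(\left(-11103 - 3447\right) - 20343\right) = \left(\frac{4}{3} + 77^{2} + 192 \cdot 77\right) - \left(\left(-11103 - 3447\right) - 20343\right) = \left(\frac{4}{3} + 5929 + 14784\right) - \left(-14550 - 20343\right) = \frac{62143}{3} - -34893 = \frac{62143}{3} + 34893 = \frac{166822}{3}$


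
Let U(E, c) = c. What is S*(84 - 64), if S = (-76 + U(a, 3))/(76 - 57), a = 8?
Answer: -1460/19 ≈ -76.842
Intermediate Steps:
S = -73/19 (S = (-76 + 3)/(76 - 57) = -73/19 ≈ -3.8421)
S*(84 - 64) = -73*(84 - 64)/19 = -73/19*20 = -1460/19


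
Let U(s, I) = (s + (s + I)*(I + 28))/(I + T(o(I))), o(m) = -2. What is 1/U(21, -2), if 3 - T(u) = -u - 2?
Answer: 1/515 ≈ 0.0019417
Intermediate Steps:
T(u) = 5 + u (T(u) = 3 - (-u - 2) = 3 - (-2 - u) = 3 + (2 + u) = 5 + u)
U(s, I) = (s + (28 + I)*(I + s))/(3 + I) (U(s, I) = (s + (s + I)*(I + 28))/(I + (5 - 2)) = (s + (I + s)*(28 + I))/(I + 3) = (s + (28 + I)*(I + s))/(3 + I))
1/U(21, -2) = 1/(((-2)² + 28*(-2) + 29*21 - 2*21)/(3 - 2)) = 1/((4 - 56 + 609 - 42)/1) = 1/(1*515) = 1/515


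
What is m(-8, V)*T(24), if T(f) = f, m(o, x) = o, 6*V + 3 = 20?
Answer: -192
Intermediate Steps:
V = 17/6 (V = -½ + (⅙)*20 = -½ + 10/3 = 17/6 ≈ 2.8333)
m(-8, V)*T(24) = -8*24 = -192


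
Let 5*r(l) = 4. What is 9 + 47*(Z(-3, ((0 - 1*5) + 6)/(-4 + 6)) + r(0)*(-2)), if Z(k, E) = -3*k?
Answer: 1784/5 ≈ 356.80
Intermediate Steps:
r(l) = ⅘ (r(l) = (⅕)*4 = ⅘)
9 + 47*(Z(-3, ((0 - 1*5) + 6)/(-4 + 6)) + r(0)*(-2)) = 9 + 47*(-3*(-3) + (⅘)*(-2)) = 9 + 47*(9 - 8/5) = 9 + 47*(37/5) = 9 + 1739/5 = 1784/5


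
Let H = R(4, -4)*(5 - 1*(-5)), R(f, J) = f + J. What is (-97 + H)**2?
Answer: 9409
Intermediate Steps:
R(f, J) = J + f
H = 0 (H = (-4 + 4)*(5 - 1*(-5)) = 0*(5 + 5) = 0*10 = 0)
(-97 + H)**2 = (-97 + 0)**2 = (-97)**2 = 9409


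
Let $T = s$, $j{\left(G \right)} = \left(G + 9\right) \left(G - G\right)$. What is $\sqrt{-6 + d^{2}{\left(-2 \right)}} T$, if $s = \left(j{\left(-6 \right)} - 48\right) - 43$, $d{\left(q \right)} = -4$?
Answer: $- 91 \sqrt{10} \approx -287.77$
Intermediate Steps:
$j{\left(G \right)} = 0$ ($j{\left(G \right)} = \left(9 + G\right) 0 = 0$)
$s = -91$ ($s = \left(0 - 48\right) - 43 = -48 - 43 = -91$)
$T = -91$
$\sqrt{-6 + d^{2}{\left(-2 \right)}} T = \sqrt{-6 + \left(-4\right)^{2}} \left(-91\right) = \sqrt{-6 + 16} \left(-91\right) = \sqrt{10} \left(-91\right) = - 91 \sqrt{10}$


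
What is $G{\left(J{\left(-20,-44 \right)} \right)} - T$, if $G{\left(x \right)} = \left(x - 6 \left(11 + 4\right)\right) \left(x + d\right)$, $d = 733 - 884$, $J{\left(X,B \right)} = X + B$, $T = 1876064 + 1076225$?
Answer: $-2919179$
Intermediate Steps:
$T = 2952289$
$J{\left(X,B \right)} = B + X$
$d = -151$
$G{\left(x \right)} = \left(-151 + x\right) \left(-90 + x\right)$ ($G{\left(x \right)} = \left(x - 6 \left(11 + 4\right)\right) \left(x - 151\right) = \left(x - 90\right) \left(-151 + x\right) = \left(-90 + x\right) \left(-151 + x\right) = \left(-151 + x\right) \left(-90 + x\right)$)
$G{\left(J{\left(-20,-44 \right)} \right)} - T = \left(13590 + \left(-44 - 20\right)^{2} - 241 \left(-44 - 20\right)\right) - 2952289 = \left(13590 + \left(-64\right)^{2} - -15424\right) - 2952289 = \left(13590 + 4096 + 15424\right) - 2952289 = 33110 - 2952289 = -2919179$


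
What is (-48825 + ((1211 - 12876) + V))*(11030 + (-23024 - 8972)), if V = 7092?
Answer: 1119542468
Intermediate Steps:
(-48825 + ((1211 - 12876) + V))*(11030 + (-23024 - 8972)) = (-48825 + ((1211 - 12876) + 7092))*(11030 + (-23024 - 8972)) = (-48825 + (-11665 + 7092))*(11030 - 31996) = (-48825 - 4573)*(-20966) = -53398*(-20966) = 1119542468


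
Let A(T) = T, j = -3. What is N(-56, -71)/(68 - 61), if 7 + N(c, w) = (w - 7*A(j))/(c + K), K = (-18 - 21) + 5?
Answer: -58/63 ≈ -0.92064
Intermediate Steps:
K = -34 (K = -39 + 5 = -34)
N(c, w) = -7 + (21 + w)/(-34 + c) (N(c, w) = -7 + (w - 7*(-3))/(c - 34) = -7 + (w + 21)/(-34 + c) = -7 + (21 + w)/(-34 + c))
N(-56, -71)/(68 - 61) = ((259 - 71 - 7*(-56))/(-34 - 56))/(68 - 61) = ((259 - 71 + 392)/(-90))/7 = -1/90*580*(⅐) = -58/9*⅐ = -58/63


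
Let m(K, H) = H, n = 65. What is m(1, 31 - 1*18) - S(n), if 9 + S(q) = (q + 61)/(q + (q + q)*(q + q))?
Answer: 41456/1885 ≈ 21.993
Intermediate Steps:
S(q) = -9 + (61 + q)/(q + 4*q²) (S(q) = -9 + (q + 61)/(q + (q + q)*(q + q)) = -9 + (61 + q)/(q + (2*q)*(2*q)) = -9 + (61 + q)/(q + 4*q²))
m(1, 31 - 1*18) - S(n) = (31 - 1*18) - (61 - 36*65² - 8*65)/(65*(1 + 4*65)) = (31 - 18) - (61 - 36*4225 - 520)/(65*(1 + 260)) = 13 - (61 - 152100 - 520)/(65*261) = 13 - (-152559)/(65*261) = 13 - 1*(-16951/1885) = 13 + 16951/1885 = 41456/1885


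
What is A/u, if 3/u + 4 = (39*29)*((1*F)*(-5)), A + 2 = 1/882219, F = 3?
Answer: 29940731453/2646657 ≈ 11313.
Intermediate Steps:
A = -1764437/882219 (A = -2 + 1/882219 = -1764437/882219 ≈ -2.0000)
u = -3/16969 (u = 3/(-4 + (39*29)*((1*3)*(-5))) = 3/(-4 + 1131*(3*(-5))) = 3/(-4 + 1131*(-15)) = 3/(-4 - 16965) = 3/(-16969) = 3*(-1/16969) = -3/16969 ≈ -0.00017679)
A/u = -1764437/(882219*(-3/16969)) = -1764437/882219*(-16969/3) = 29940731453/2646657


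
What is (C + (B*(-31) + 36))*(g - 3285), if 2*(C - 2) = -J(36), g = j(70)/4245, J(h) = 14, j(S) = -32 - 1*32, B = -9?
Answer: -864583118/849 ≈ -1.0184e+6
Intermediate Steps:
j(S) = -64 (j(S) = -32 - 32 = -64)
g = -64/4245 ≈ -0.015077
C = -5 (C = 2 + (-1*14)/2 = 2 + (1/2)*(-14) = 2 - 7 = -5)
(C + (B*(-31) + 36))*(g - 3285) = (-5 + (-9*(-31) + 36))*(-64/4245 - 3285) = (-5 + (279 + 36))*(-13944889/4245) = (-5 + 315)*(-13944889/4245) = 310*(-13944889/4245) = -864583118/849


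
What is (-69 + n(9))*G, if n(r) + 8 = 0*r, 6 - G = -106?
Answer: -8624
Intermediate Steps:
G = 112 (G = 6 - 1*(-106) = 6 + 106 = 112)
n(r) = -8 (n(r) = -8 + 0*r = -8 + 0 = -8)
(-69 + n(9))*G = (-69 - 8)*112 = -77*112 = -8624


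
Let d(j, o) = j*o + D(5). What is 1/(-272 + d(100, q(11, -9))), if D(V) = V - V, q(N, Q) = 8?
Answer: 1/528 ≈ 0.0018939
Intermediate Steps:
D(V) = 0
d(j, o) = j*o (d(j, o) = j*o + 0 = j*o)
1/(-272 + d(100, q(11, -9))) = 1/(-272 + 100*8) = 1/(-272 + 800) = 1/528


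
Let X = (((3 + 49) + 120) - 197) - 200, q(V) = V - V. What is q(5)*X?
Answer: 0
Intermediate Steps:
q(V) = 0
X = -225 (X = ((52 + 120) - 197) - 200 = (172 - 197) - 200 = -25 - 200 = -225)
q(5)*X = 0*(-225) = 0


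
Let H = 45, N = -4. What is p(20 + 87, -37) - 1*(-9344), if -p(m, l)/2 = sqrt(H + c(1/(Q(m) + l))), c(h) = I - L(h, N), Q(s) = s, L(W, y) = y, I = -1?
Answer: 9344 - 8*sqrt(3) ≈ 9330.1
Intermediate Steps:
c(h) = 3 (c(h) = -1 - 1*(-4) = -1 + 4 = 3)
p(m, l) = -8*sqrt(3) (p(m, l) = -2*sqrt(45 + 3) = -8*sqrt(3))
p(20 + 87, -37) - 1*(-9344) = -8*sqrt(3) - 1*(-9344) = -8*sqrt(3) + 9344 = 9344 - 8*sqrt(3)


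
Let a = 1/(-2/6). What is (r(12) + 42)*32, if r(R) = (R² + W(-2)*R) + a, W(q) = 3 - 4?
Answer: 5472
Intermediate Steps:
W(q) = -1
a = -3 (a = 1/(-2/6) = 1/(-1*⅓) = 1/(-⅓) = -3)
r(R) = -3 + R² - R (r(R) = (R² - R) - 3 = -3 + R² - R)
(r(12) + 42)*32 = ((-3 + 12² - 1*12) + 42)*32 = ((-3 + 144 - 12) + 42)*32 = (129 + 42)*32 = 171*32 = 5472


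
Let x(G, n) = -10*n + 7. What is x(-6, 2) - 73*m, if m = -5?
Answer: 352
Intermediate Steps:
x(G, n) = 7 - 10*n
x(-6, 2) - 73*m = (7 - 10*2) - 73*(-5) = (7 - 20) + 365 = -13 + 365 = 352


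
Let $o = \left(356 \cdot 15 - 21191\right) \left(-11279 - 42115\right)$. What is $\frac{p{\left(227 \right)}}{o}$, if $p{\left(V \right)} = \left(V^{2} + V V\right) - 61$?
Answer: $\frac{102997}{846348294} \approx 0.0001217$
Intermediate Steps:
$p{\left(V \right)} = -61 + 2 V^{2}$ ($p{\left(V \right)} = \left(V^{2} + V^{2}\right) - 61 = 2 V^{2} - 61 = -61 + 2 V^{2}$)
$o = 846348294$ ($o = \left(5340 - 21191\right) \left(-53394\right) = \left(-15851\right) \left(-53394\right) = 846348294$)
$\frac{p{\left(227 \right)}}{o} = \frac{-61 + 2 \cdot 227^{2}}{846348294} = \left(-61 + 2 \cdot 51529\right) \frac{1}{846348294} = \left(-61 + 103058\right) \frac{1}{846348294} = 102997 \cdot \frac{1}{846348294} = \frac{102997}{846348294}$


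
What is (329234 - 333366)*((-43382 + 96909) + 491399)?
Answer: -2251634232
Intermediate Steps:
(329234 - 333366)*((-43382 + 96909) + 491399) = -4132*(53527 + 491399) = -4132*544926 = -2251634232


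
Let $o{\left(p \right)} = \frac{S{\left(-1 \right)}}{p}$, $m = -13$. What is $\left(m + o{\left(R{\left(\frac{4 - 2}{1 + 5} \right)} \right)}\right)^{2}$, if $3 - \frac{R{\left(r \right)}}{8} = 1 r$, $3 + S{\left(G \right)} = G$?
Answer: $\frac{44521}{256} \approx 173.91$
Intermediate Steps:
$S{\left(G \right)} = -3 + G$
$R{\left(r \right)} = 24 - 8 r$ ($R{\left(r \right)} = 24 - 8 \cdot 1 r = 24 - 8 r$)
$o{\left(p \right)} = - \frac{4}{p}$ ($o{\left(p \right)} = \frac{-3 - 1}{p} = - \frac{4}{p}$)
$\left(m + o{\left(R{\left(\frac{4 - 2}{1 + 5} \right)} \right)}\right)^{2} = \left(-13 - \frac{4}{24 - 8 \frac{4 - 2}{1 + 5}}\right)^{2} = \left(-13 - \frac{4}{24 - 8 \cdot \frac{2}{6}}\right)^{2} = \left(-13 - \frac{4}{24 - 8 \cdot 2 \cdot \frac{1}{6}}\right)^{2} = \left(-13 - \frac{4}{24 - \frac{8}{3}}\right)^{2} = \left(-13 - \frac{4}{\frac{64}{3}}\right)^{2} = \left(-13 - \frac{3}{16}\right)^{2} = \left(- \frac{211}{16}\right)^{2} = \frac{44521}{256}$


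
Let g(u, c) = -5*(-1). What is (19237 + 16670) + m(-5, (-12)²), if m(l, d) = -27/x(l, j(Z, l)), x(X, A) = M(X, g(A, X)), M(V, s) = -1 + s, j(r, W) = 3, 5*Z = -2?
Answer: 143601/4 ≈ 35900.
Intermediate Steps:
Z = -⅖ (Z = (⅕)*(-2) = -⅖ ≈ -0.40000)
g(u, c) = 5
x(X, A) = 4 (x(X, A) = -1 + 5 = 4)
m(l, d) = -27/4
(19237 + 16670) + m(-5, (-12)²) = (19237 + 16670) - 27/4 = 35907 - 27/4 = 143601/4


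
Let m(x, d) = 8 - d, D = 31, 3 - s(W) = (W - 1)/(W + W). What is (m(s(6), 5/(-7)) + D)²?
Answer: 77284/49 ≈ 1577.2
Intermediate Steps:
s(W) = 3 - (-1 + W)/(2*W) (s(W) = 3 - (W - 1)/(W + W) = 3 - (-1 + W)/(2*W))
(m(s(6), 5/(-7)) + D)² = ((8 - 5/(-7)) + 31)² = ((8 - 5*(-1)/7) + 31)² = ((8 - 1*(-5/7)) + 31)² = ((8 + 5/7) + 31)² = (61/7 + 31)² = (278/7)² = 77284/49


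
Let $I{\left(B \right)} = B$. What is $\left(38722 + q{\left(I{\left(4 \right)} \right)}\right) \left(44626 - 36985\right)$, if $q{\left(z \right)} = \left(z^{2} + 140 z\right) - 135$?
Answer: $299244483$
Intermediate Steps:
$q{\left(z \right)} = -135 + z^{2} + 140 z$
$\left(38722 + q{\left(I{\left(4 \right)} \right)}\right) \left(44626 - 36985\right) = \left(38722 + \left(-135 + 4^{2} + 140 \cdot 4\right)\right) \left(44626 - 36985\right) = \left(38722 + \left(-135 + 16 + 560\right)\right) 7641 = \left(38722 + 441\right) 7641 = 39163 \cdot 7641 = 299244483$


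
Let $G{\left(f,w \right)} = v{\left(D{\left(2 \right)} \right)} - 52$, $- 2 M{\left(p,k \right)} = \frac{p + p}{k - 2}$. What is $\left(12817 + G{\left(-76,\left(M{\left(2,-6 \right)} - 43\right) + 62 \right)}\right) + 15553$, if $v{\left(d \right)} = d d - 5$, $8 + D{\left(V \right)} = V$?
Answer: $28349$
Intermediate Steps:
$M{\left(p,k \right)} = - \frac{p}{-2 + k}$ ($M{\left(p,k \right)} = - \frac{\left(p + p\right) \frac{1}{k - 2}}{2} = - \frac{2 p \frac{1}{-2 + k}}{2} = - \frac{p}{-2 + k}$)
$D{\left(V \right)} = -8 + V$
$v{\left(d \right)} = -5 + d^{2}$ ($v{\left(d \right)} = d^{2} - 5 = -5 + d^{2}$)
$G{\left(f,w \right)} = -21$ ($G{\left(f,w \right)} = \left(-5 + \left(-8 + 2\right)^{2}\right) - 52 = \left(-5 + \left(-6\right)^{2}\right) - 52 = \left(-5 + 36\right) - 52 = 31 - 52 = -21$)
$\left(12817 + G{\left(-76,\left(M{\left(2,-6 \right)} - 43\right) + 62 \right)}\right) + 15553 = \left(12817 - 21\right) + 15553 = 12796 + 15553 = 28349$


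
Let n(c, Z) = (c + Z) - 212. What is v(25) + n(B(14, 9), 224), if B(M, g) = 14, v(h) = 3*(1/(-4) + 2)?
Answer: 125/4 ≈ 31.250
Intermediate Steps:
v(h) = 21/4 (v(h) = 3*(-¼ + 2) = 3*(7/4) = 21/4)
n(c, Z) = -212 + Z + c (n(c, Z) = (Z + c) - 212 = -212 + Z + c)
v(25) + n(B(14, 9), 224) = 21/4 + (-212 + 224 + 14) = 21/4 + 26 = 125/4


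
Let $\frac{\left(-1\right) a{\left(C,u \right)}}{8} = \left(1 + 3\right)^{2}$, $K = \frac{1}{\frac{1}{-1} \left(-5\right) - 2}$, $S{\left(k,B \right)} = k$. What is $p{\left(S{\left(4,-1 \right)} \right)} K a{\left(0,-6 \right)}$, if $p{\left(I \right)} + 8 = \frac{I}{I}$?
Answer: $\frac{896}{3} \approx 298.67$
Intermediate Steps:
$K = \frac{1}{3}$ ($K = \frac{1}{\left(-1\right) \left(-5\right) - 2} = \frac{1}{5 - 2} = \frac{1}{3} \approx 0.33333$)
$p{\left(I \right)} = -7$ ($p{\left(I \right)} = -8 + \frac{I}{I} = -8 + 1 = -7$)
$a{\left(C,u \right)} = -128$ ($a{\left(C,u \right)} = - 8 \left(1 + 3\right)^{2} = - 8 \cdot 4^{2} = \left(-8\right) 16 = -128$)
$p{\left(S{\left(4,-1 \right)} \right)} K a{\left(0,-6 \right)} = \left(-7\right) \frac{1}{3} \left(-128\right) = \left(- \frac{7}{3}\right) \left(-128\right) = \frac{896}{3}$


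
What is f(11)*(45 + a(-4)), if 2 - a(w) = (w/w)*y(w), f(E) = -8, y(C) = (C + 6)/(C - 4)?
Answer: -378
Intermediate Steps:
y(C) = (6 + C)/(-4 + C)
a(w) = 2 - (6 + w)/(-4 + w) (a(w) = 2 - w/w*(6 + w)/(-4 + w) = 2 - (6 + w)/(-4 + w))
f(11)*(45 + a(-4)) = -8*(45 + (-14 - 4)/(-4 - 4)) = -8*(45 - 18/(-8)) = -8*(45 - ⅛*(-18)) = -8*(45 + 9/4) = -8*189/4 = -378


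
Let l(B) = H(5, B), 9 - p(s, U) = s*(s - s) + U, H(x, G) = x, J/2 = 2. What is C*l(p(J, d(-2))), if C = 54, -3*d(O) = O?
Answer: 270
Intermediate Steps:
J = 4 (J = 2*2 = 4)
d(O) = -O/3
p(s, U) = 9 - U (p(s, U) = 9 - (s*(s - s) + U) = 9 - (s*0 + U) = 9 - (0 + U) = 9 - U)
l(B) = 5
C*l(p(J, d(-2))) = 54*5 = 270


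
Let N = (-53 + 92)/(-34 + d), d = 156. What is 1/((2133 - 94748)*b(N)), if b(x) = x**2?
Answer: -14884/140867415 ≈ -0.00010566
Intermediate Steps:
N = 39/122 (N = (-53 + 92)/(-34 + 156) = 39/122 ≈ 0.31967)
1/((2133 - 94748)*b(N)) = 1/((2133 - 94748)*((39/122)**2)) = 1/((-92615)*(1521/14884)) = -1/92615*14884/1521 = -14884/140867415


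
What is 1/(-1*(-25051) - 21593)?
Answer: 1/3458 ≈ 0.00028918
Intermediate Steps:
1/(-1*(-25051) - 21593) = 1/(25051 - 21593) = 1/3458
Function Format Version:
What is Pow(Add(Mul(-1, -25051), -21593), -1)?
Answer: Rational(1, 3458) ≈ 0.00028918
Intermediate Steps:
Pow(Add(Mul(-1, -25051), -21593), -1) = Pow(Add(25051, -21593), -1) = Pow(3458, -1) = Rational(1, 3458)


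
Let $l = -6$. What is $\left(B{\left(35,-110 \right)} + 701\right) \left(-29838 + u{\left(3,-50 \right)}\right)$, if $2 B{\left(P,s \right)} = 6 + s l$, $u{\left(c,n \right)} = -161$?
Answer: $-31018966$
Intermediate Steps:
$B{\left(P,s \right)} = 3 - 3 s$ ($B{\left(P,s \right)} = \frac{6 + s \left(-6\right)}{2} = \frac{6 - 6 s}{2} = 3 - 3 s$)
$\left(B{\left(35,-110 \right)} + 701\right) \left(-29838 + u{\left(3,-50 \right)}\right) = \left(\left(3 - -330\right) + 701\right) \left(-29838 - 161\right) = \left(\left(3 + 330\right) + 701\right) \left(-29999\right) = \left(333 + 701\right) \left(-29999\right) = 1034 \left(-29999\right) = -31018966$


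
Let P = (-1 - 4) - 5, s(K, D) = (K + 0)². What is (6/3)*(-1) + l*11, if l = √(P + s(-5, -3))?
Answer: -2 + 11*√15 ≈ 40.603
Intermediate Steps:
s(K, D) = K²
P = -10 (P = -5 - 5 = -10)
l = √15 (l = √(-10 + (-5)²) = √(-10 + 25) = √15 ≈ 3.8730)
(6/3)*(-1) + l*11 = (6/3)*(-1) + √15*11 = (6*(⅓))*(-1) + 11*√15 = 2*(-1) + 11*√15 = -2 + 11*√15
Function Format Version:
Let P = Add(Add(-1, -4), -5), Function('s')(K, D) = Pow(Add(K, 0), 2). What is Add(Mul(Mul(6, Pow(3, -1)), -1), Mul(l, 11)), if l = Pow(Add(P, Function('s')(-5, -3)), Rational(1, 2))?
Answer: Add(-2, Mul(11, Pow(15, Rational(1, 2)))) ≈ 40.603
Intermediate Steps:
Function('s')(K, D) = Pow(K, 2)
P = -10 (P = Add(-5, -5) = -10)
l = Pow(15, Rational(1, 2)) (l = Pow(Add(-10, Pow(-5, 2)), Rational(1, 2)) = Pow(Add(-10, 25), Rational(1, 2)) = Pow(15, Rational(1, 2)) ≈ 3.8730)
Add(Mul(Mul(6, Pow(3, -1)), -1), Mul(l, 11)) = Add(Mul(Mul(6, Pow(3, -1)), -1), Mul(Pow(15, Rational(1, 2)), 11)) = Add(Mul(Mul(6, Rational(1, 3)), -1), Mul(11, Pow(15, Rational(1, 2)))) = Add(Mul(2, -1), Mul(11, Pow(15, Rational(1, 2)))) = Add(-2, Mul(11, Pow(15, Rational(1, 2))))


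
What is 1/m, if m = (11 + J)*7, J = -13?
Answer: -1/14 ≈ -0.071429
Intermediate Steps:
m = -14 (m = (11 - 13)*7 = -2*7 = -14)
1/m = 1/(-14) = -1/14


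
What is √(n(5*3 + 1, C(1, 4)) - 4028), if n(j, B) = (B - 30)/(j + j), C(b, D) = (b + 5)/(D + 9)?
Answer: 2*I*√170222/13 ≈ 63.474*I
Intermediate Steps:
C(b, D) = (5 + b)/(9 + D)
n(j, B) = (-30 + B)/(2*j) (n(j, B) = (-30 + B)/((2*j)) = (-30 + B)*(1/(2*j)) = (-30 + B)/(2*j))
√(n(5*3 + 1, C(1, 4)) - 4028) = √((-30 + (5 + 1)/(9 + 4))/(2*(5*3 + 1)) - 4028) = √((-30 + 6/13)/(2*(15 + 1)) - 4028) = √((½)*(-30 + (1/13)*6)/16 - 4028) = √((½)*(1/16)*(-30 + 6/13) - 4028) = √((½)*(1/16)*(-384/13) - 4028) = √(-12/13 - 4028) = √(-52376/13) = 2*I*√170222/13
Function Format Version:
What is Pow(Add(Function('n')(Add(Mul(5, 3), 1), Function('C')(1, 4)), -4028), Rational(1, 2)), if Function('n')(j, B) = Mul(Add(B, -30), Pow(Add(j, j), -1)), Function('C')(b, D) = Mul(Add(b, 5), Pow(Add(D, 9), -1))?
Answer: Mul(Rational(2, 13), I, Pow(170222, Rational(1, 2))) ≈ Mul(63.474, I)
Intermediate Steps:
Function('C')(b, D) = Mul(Pow(Add(9, D), -1), Add(5, b)) (Function('C')(b, D) = Mul(Add(5, b), Pow(Add(9, D), -1)) = Mul(Pow(Add(9, D), -1), Add(5, b)))
Function('n')(j, B) = Mul(Rational(1, 2), Pow(j, -1), Add(-30, B)) (Function('n')(j, B) = Mul(Add(-30, B), Pow(Mul(2, j), -1)) = Mul(Add(-30, B), Mul(Rational(1, 2), Pow(j, -1))) = Mul(Rational(1, 2), Pow(j, -1), Add(-30, B)))
Pow(Add(Function('n')(Add(Mul(5, 3), 1), Function('C')(1, 4)), -4028), Rational(1, 2)) = Pow(Add(Mul(Rational(1, 2), Pow(Add(Mul(5, 3), 1), -1), Add(-30, Mul(Pow(Add(9, 4), -1), Add(5, 1)))), -4028), Rational(1, 2)) = Pow(Add(Mul(Rational(1, 2), Pow(Add(15, 1), -1), Add(-30, Mul(Pow(13, -1), 6))), -4028), Rational(1, 2)) = Pow(Add(Mul(Rational(1, 2), Pow(16, -1), Add(-30, Mul(Rational(1, 13), 6))), -4028), Rational(1, 2)) = Pow(Add(Mul(Rational(1, 2), Rational(1, 16), Add(-30, Rational(6, 13))), -4028), Rational(1, 2)) = Pow(Add(Mul(Rational(1, 2), Rational(1, 16), Rational(-384, 13)), -4028), Rational(1, 2)) = Pow(Add(Rational(-12, 13), -4028), Rational(1, 2)) = Pow(Rational(-52376, 13), Rational(1, 2)) = Mul(Rational(2, 13), I, Pow(170222, Rational(1, 2)))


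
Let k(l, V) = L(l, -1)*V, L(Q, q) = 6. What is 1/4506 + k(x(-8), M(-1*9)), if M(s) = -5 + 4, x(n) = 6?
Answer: -27035/4506 ≈ -5.9998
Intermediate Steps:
M(s) = -1
k(l, V) = 6*V
1/4506 + k(x(-8), M(-1*9)) = 1/4506 + 6*(-1) = 1/4506 - 6 = -27035/4506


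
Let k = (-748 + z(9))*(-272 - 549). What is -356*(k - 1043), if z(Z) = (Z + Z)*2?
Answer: -207729204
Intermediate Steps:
z(Z) = 4*Z (z(Z) = (2*Z)*2 = 4*Z)
k = 584552 (k = (-748 + 4*9)*(-272 - 549) = (-748 + 36)*(-821) = -712*(-821) = 584552)
-356*(k - 1043) = -356*(584552 - 1043) = -356*583509 = -207729204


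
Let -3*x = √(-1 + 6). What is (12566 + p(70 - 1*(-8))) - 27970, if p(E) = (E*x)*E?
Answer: -15404 - 2028*√5 ≈ -19939.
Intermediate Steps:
x = -√5/3 (x = -√(-1 + 6)/3 = -√5/3 ≈ -0.74536)
p(E) = -√5*E²/3 (p(E) = (E*(-√5/3))*E = (-E*√5/3)*E = -√5*E²/3)
(12566 + p(70 - 1*(-8))) - 27970 = (12566 - √5*(70 - 1*(-8))²/3) - 27970 = (12566 - √5*(70 + 8)²/3) - 27970 = (12566 - ⅓*√5*78²) - 27970 = (12566 - ⅓*√5*6084) - 27970 = (12566 - 2028*√5) - 27970 = -15404 - 2028*√5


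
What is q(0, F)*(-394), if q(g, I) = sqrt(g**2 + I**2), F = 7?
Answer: -2758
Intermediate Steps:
q(g, I) = sqrt(I**2 + g**2)
q(0, F)*(-394) = sqrt(7**2 + 0**2)*(-394) = sqrt(49 + 0)*(-394) = sqrt(49)*(-394) = 7*(-394) = -2758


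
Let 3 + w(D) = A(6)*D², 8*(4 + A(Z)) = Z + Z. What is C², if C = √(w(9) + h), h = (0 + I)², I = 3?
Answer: -393/2 ≈ -196.50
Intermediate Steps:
A(Z) = -4 + Z/4 (A(Z) = -4 + (Z + Z)/8 = -4 + (2*Z)/8 = -4 + Z/4)
w(D) = -3 - 5*D²/2 (w(D) = -3 + (-4 + (¼)*6)*D² = -3 + (-4 + 3/2)*D² = -3 - 5*D²/2)
h = 9 (h = (0 + 3)² = 3² = 9)
C = I*√786/2 (C = √((-3 - 5/2*9²) + 9) = √((-3 - 5/2*81) + 9) = √((-3 - 405/2) + 9) = √(-411/2 + 9) = √(-393/2) = I*√786/2 ≈ 14.018*I)
C² = (I*√786/2)² = -393/2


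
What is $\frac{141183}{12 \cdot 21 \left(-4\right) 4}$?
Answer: $- \frac{2241}{64} \approx -35.016$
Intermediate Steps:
$\frac{141183}{12 \cdot 21 \left(-4\right) 4} = \frac{141183}{12 \left(-84\right) 4} = \frac{141183}{\left(-1008\right) 4} = \frac{141183}{-4032} = 141183 \left(- \frac{1}{4032}\right) = - \frac{2241}{64}$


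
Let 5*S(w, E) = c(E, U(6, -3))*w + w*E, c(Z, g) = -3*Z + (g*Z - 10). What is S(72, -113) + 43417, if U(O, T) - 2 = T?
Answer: 240773/5 ≈ 48155.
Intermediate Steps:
U(O, T) = 2 + T
c(Z, g) = -10 - 3*Z + Z*g (c(Z, g) = -3*Z + (Z*g - 10) = -3*Z + (-10 + Z*g) = -10 - 3*Z + Z*g)
S(w, E) = E*w/5 + w*(-10 - 4*E)/5 (S(w, E) = ((-10 - 3*E + E*(2 - 3))*w + w*E)/5 = ((-10 - 3*E + E*(-1))*w + E*w)/5 = ((-10 - 3*E - E)*w + E*w)/5 = ((-10 - 4*E)*w + E*w)/5 = (w*(-10 - 4*E) + E*w)/5 = (E*w + w*(-10 - 4*E))/5 = E*w/5 + w*(-10 - 4*E)/5)
S(72, -113) + 43417 = -⅕*72*(10 + 3*(-113)) + 43417 = -⅕*72*(10 - 339) + 43417 = -⅕*72*(-329) + 43417 = 23688/5 + 43417 = 240773/5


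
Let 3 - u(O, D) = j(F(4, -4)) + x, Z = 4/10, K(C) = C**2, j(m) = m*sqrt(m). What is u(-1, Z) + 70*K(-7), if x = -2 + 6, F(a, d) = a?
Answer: 3421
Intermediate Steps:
j(m) = m**(3/2)
x = 4
Z = 2/5 (Z = 4*(1/10) = 2/5 ≈ 0.40000)
u(O, D) = -9 (u(O, D) = 3 - (4**(3/2) + 4) = 3 - (8 + 4) = 3 - 1*12 = 3 - 12 = -9)
u(-1, Z) + 70*K(-7) = -9 + 70*(-7)**2 = -9 + 70*49 = -9 + 3430 = 3421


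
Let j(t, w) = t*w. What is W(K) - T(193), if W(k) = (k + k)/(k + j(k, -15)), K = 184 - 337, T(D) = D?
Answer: -1352/7 ≈ -193.14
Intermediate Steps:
K = -153
W(k) = -⅐ (W(k) = (k + k)/(k + k*(-15)) = (2*k)/(k - 15*k) = (2*k)/((-14*k)) = (2*k)*(-1/(14*k)) = -⅐)
W(K) - T(193) = -⅐ - 1*193 = -⅐ - 193 = -1352/7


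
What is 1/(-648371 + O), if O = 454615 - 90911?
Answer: -1/284667 ≈ -3.5129e-6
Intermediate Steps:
O = 363704
1/(-648371 + O) = 1/(-648371 + 363704) = 1/(-284667) = -1/284667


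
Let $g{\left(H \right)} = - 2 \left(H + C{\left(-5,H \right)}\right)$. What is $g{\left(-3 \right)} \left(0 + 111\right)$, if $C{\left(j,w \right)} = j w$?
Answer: $-2664$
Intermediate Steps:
$g{\left(H \right)} = 8 H$ ($g{\left(H \right)} = - 2 \left(H - 5 H\right) = - 2 \left(- 4 H\right) = 8 H$)
$g{\left(-3 \right)} \left(0 + 111\right) = 8 \left(-3\right) \left(0 + 111\right) = \left(-24\right) 111 = -2664$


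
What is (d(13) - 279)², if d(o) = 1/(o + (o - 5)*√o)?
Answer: 2632407764/33813 - 227680*√13/33813 ≈ 77828.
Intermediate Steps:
d(o) = 1/(o + √o*(-5 + o)) (d(o) = 1/(o + (-5 + o)*√o) = 1/(o + √o*(-5 + o)))
(d(13) - 279)² = (1/(13 + 13^(3/2) - 5*√13) - 279)² = (1/(13 + 13*√13 - 5*√13) - 279)² = (1/(13 + 8*√13) - 279)² = (-279 + 1/(13 + 8*√13))²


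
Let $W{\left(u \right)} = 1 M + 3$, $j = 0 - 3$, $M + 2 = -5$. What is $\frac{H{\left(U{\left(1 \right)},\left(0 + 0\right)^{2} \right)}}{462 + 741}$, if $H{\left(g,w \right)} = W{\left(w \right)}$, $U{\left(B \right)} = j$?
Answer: $- \frac{4}{1203} \approx -0.003325$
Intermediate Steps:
$M = -7$ ($M = -2 - 5 = -7$)
$j = -3$ ($j = 0 - 3 = -3$)
$U{\left(B \right)} = -3$
$W{\left(u \right)} = -4$ ($W{\left(u \right)} = 1 \left(-7\right) + 3 = -7 + 3 = -4$)
$H{\left(g,w \right)} = -4$
$\frac{H{\left(U{\left(1 \right)},\left(0 + 0\right)^{2} \right)}}{462 + 741} = - \frac{4}{462 + 741} = - \frac{4}{1203}$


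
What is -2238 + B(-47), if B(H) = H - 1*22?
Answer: -2307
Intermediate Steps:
B(H) = -22 + H (B(H) = H - 22 = -22 + H)
-2238 + B(-47) = -2238 + (-22 - 47) = -2238 - 69 = -2307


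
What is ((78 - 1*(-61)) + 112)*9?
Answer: 2259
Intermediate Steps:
((78 - 1*(-61)) + 112)*9 = ((78 + 61) + 112)*9 = (139 + 112)*9 = 251*9 = 2259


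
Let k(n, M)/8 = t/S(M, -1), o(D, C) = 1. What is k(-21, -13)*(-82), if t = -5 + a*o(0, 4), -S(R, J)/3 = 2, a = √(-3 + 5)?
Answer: -1640/3 + 328*√2/3 ≈ -392.05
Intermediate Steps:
a = √2 ≈ 1.4142
S(R, J) = -6 (S(R, J) = -3*2 = -6)
t = -5 + √2 (t = -5 + √2*1 = -5 + √2 ≈ -3.5858)
k(n, M) = 20/3 - 4*√2/3 (k(n, M) = 8*((-5 + √2)/(-6)) = 8*((-5 + √2)*(-⅙)) = 8*(⅚ - √2/6) = 20/3 - 4*√2/3)
k(-21, -13)*(-82) = (20/3 - 4*√2/3)*(-82) = -1640/3 + 328*√2/3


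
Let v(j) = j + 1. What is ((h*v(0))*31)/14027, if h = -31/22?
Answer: -961/308594 ≈ -0.0031141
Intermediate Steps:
h = -31/22 (h = -31*1/22 = -31/22 ≈ -1.4091)
v(j) = 1 + j
((h*v(0))*31)/14027 = (-31*(1 + 0)/22*31)/14027 = (-31/22*1*31)*(1/14027) = -31/22*31*(1/14027) = -961/22*1/14027 = -961/308594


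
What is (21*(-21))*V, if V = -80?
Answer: 35280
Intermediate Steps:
(21*(-21))*V = (21*(-21))*(-80) = -441*(-80) = 35280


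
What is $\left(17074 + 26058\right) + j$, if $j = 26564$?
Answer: $69696$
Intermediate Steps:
$\left(17074 + 26058\right) + j = \left(17074 + 26058\right) + 26564 = 43132 + 26564 = 69696$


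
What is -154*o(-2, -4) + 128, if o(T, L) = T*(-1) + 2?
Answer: -488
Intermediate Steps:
o(T, L) = 2 - T (o(T, L) = -T + 2 = 2 - T)
-154*o(-2, -4) + 128 = -154*(2 - 1*(-2)) + 128 = -154*(2 + 2) + 128 = -154*4 + 128 = -616 + 128 = -488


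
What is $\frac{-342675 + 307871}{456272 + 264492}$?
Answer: $- \frac{791}{16381} \approx -0.048288$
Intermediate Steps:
$\frac{-342675 + 307871}{456272 + 264492} = - \frac{34804}{720764} = \left(-34804\right) \frac{1}{720764} = - \frac{791}{16381}$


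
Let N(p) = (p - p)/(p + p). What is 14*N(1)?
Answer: 0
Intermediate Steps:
N(p) = 0 (N(p) = 0/((2*p)) = 0*(1/(2*p)) = 0)
14*N(1) = 14*0 = 0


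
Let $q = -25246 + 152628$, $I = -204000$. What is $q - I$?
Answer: $331382$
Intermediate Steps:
$q = 127382$
$q - I = 127382 - -204000 = 127382 + 204000 = 331382$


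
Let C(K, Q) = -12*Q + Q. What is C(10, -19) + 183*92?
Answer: 17045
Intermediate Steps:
C(K, Q) = -11*Q
C(10, -19) + 183*92 = -11*(-19) + 183*92 = 209 + 16836 = 17045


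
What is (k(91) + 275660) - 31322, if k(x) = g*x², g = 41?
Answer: 583859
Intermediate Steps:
k(x) = 41*x²
(k(91) + 275660) - 31322 = (41*91² + 275660) - 31322 = (41*8281 + 275660) - 31322 = (339521 + 275660) - 31322 = 615181 - 31322 = 583859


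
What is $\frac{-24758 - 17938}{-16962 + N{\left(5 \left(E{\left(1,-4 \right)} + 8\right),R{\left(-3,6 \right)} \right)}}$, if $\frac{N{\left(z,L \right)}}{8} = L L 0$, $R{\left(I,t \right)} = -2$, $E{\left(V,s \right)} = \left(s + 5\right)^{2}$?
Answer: $\frac{7116}{2827} \approx 2.5172$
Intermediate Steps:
$E{\left(V,s \right)} = \left(5 + s\right)^{2}$
$N{\left(z,L \right)} = 0$ ($N{\left(z,L \right)} = 8 L L 0 = 8 L^{2} \cdot 0 = 8 \cdot 0 = 0$)
$\frac{-24758 - 17938}{-16962 + N{\left(5 \left(E{\left(1,-4 \right)} + 8\right),R{\left(-3,6 \right)} \right)}} = \frac{-24758 - 17938}{-16962 + 0} = - \frac{42696}{-16962} = \left(-42696\right) \left(- \frac{1}{16962}\right) = \frac{7116}{2827}$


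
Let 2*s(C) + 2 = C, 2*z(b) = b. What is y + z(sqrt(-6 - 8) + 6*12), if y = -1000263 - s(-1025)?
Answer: -1999427/2 + I*sqrt(14)/2 ≈ -9.9971e+5 + 1.8708*I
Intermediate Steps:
z(b) = b/2
s(C) = -1 + C/2
y = -1999499/2 (y = -1000263 - (-1 + (1/2)*(-1025)) = -1000263 - (-1 - 1025/2) = -1000263 - 1*(-1027/2) = -1000263 + 1027/2 = -1999499/2 ≈ -9.9975e+5)
y + z(sqrt(-6 - 8) + 6*12) = -1999499/2 + (sqrt(-6 - 8) + 6*12)/2 = -1999499/2 + (sqrt(-14) + 72)/2 = -1999499/2 + (I*sqrt(14) + 72)/2 = -1999499/2 + (72 + I*sqrt(14))/2 = -1999499/2 + (36 + I*sqrt(14)/2) = -1999427/2 + I*sqrt(14)/2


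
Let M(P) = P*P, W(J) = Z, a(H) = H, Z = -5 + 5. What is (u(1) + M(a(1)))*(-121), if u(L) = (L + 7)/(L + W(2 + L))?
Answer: -1089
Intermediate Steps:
Z = 0
W(J) = 0
u(L) = (7 + L)/L (u(L) = (L + 7)/(L + 0) = (7 + L)/L)
M(P) = P**2
(u(1) + M(a(1)))*(-121) = ((7 + 1)/1 + 1**2)*(-121) = (1*8 + 1)*(-121) = (8 + 1)*(-121) = 9*(-121) = -1089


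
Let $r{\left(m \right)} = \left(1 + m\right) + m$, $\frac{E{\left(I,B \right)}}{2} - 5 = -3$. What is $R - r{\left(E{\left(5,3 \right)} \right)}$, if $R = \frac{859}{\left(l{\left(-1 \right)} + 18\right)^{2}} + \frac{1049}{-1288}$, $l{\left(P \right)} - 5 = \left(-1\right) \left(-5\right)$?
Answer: $- \frac{157217}{18032} \approx -8.7188$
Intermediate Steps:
$E{\left(I,B \right)} = 4$ ($E{\left(I,B \right)} = 10 + 2 \left(-3\right) = 10 - 6 = 4$)
$l{\left(P \right)} = 10$ ($l{\left(P \right)} = 5 - -5 = 5 + 5 = 10$)
$r{\left(m \right)} = 1 + 2 m$
$R = \frac{5071}{18032}$ ($R = \frac{859}{\left(10 + 18\right)^{2}} + \frac{1049}{-1288} = \frac{859}{28^{2}} + 1049 \left(- \frac{1}{1288}\right) = \frac{859}{784} - \frac{1049}{1288} = \frac{5071}{18032} \approx 0.28122$)
$R - r{\left(E{\left(5,3 \right)} \right)} = \frac{5071}{18032} - \left(1 + 2 \cdot 4\right) = \frac{5071}{18032} - \left(1 + 8\right) = \frac{5071}{18032} - 9 = - \frac{157217}{18032}$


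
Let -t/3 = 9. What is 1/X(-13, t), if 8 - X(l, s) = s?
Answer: 1/35 ≈ 0.028571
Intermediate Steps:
t = -27 (t = -3*9 = -27)
X(l, s) = 8 - s
1/X(-13, t) = 1/(8 - 1*(-27)) = 1/(8 + 27) = 1/35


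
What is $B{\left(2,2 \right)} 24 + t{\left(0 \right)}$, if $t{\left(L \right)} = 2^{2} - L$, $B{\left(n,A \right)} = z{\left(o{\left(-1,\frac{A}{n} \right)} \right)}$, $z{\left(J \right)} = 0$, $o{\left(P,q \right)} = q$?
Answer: $4$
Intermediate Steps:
$B{\left(n,A \right)} = 0$
$t{\left(L \right)} = 4 - L$
$B{\left(2,2 \right)} 24 + t{\left(0 \right)} = 0 \cdot 24 + \left(4 - 0\right) = 0 + \left(4 + 0\right) = 0 + 4 = 4$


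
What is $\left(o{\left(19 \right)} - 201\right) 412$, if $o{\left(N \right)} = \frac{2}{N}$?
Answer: $- \frac{1572604}{19} \approx -82769.0$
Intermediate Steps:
$\left(o{\left(19 \right)} - 201\right) 412 = \left(\frac{2}{19} - 201\right) 412 = \left(- \frac{3817}{19}\right) 412 = - \frac{1572604}{19}$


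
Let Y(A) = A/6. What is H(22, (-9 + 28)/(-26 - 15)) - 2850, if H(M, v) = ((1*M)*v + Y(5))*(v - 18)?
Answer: -27001729/10086 ≈ -2677.1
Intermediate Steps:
Y(A) = A/6 (Y(A) = A*(⅙) = A/6)
H(M, v) = (-18 + v)*(⅚ + M*v) (H(M, v) = ((1*M)*v + (⅙)*5)*(v - 18) = (M*v + ⅚)*(-18 + v) = (⅚ + M*v)*(-18 + v) = (-18 + v)*(⅚ + M*v))
H(22, (-9 + 28)/(-26 - 15)) - 2850 = (-15 + 5*((-9 + 28)/(-26 - 15))/6 + 22*((-9 + 28)/(-26 - 15))² - 18*22*(-9 + 28)/(-26 - 15)) - 2850 = (-15 + 5*(19/(-41))/6 + 22*(19/(-41))² - 18*22*19/(-41)) - 2850 = (-15 + 5*(19*(-1/41))/6 + 22*(19*(-1/41))² - 18*22*19*(-1/41)) - 2850 = (-15 + (⅚)*(-19/41) + 22*(-19/41)² - 18*22*(-19/41)) - 2850 = (-15 - 95/246 + 22*(361/1681) + 7524/41) - 2850 = (-15 - 95/246 + 7942/1681 + 7524/41) - 2850 = 1743371/10086 - 2850 = -27001729/10086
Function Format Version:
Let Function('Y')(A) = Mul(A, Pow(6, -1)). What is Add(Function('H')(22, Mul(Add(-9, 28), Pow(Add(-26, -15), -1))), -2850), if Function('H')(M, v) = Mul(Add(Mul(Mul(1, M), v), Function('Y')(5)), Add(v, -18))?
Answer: Rational(-27001729, 10086) ≈ -2677.1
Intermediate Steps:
Function('Y')(A) = Mul(Rational(1, 6), A) (Function('Y')(A) = Mul(A, Rational(1, 6)) = Mul(Rational(1, 6), A))
Function('H')(M, v) = Mul(Add(-18, v), Add(Rational(5, 6), Mul(M, v))) (Function('H')(M, v) = Mul(Add(Mul(Mul(1, M), v), Mul(Rational(1, 6), 5)), Add(v, -18)) = Mul(Add(Mul(M, v), Rational(5, 6)), Add(-18, v)) = Mul(Add(Rational(5, 6), Mul(M, v)), Add(-18, v)) = Mul(Add(-18, v), Add(Rational(5, 6), Mul(M, v))))
Add(Function('H')(22, Mul(Add(-9, 28), Pow(Add(-26, -15), -1))), -2850) = Add(Add(-15, Mul(Rational(5, 6), Mul(Add(-9, 28), Pow(Add(-26, -15), -1))), Mul(22, Pow(Mul(Add(-9, 28), Pow(Add(-26, -15), -1)), 2)), Mul(-18, 22, Mul(Add(-9, 28), Pow(Add(-26, -15), -1)))), -2850) = Add(Add(-15, Mul(Rational(5, 6), Mul(19, Pow(-41, -1))), Mul(22, Pow(Mul(19, Pow(-41, -1)), 2)), Mul(-18, 22, Mul(19, Pow(-41, -1)))), -2850) = Add(Add(-15, Mul(Rational(5, 6), Mul(19, Rational(-1, 41))), Mul(22, Pow(Mul(19, Rational(-1, 41)), 2)), Mul(-18, 22, Mul(19, Rational(-1, 41)))), -2850) = Add(Add(-15, Mul(Rational(5, 6), Rational(-19, 41)), Mul(22, Pow(Rational(-19, 41), 2)), Mul(-18, 22, Rational(-19, 41))), -2850) = Add(Add(-15, Rational(-95, 246), Mul(22, Rational(361, 1681)), Rational(7524, 41)), -2850) = Add(Add(-15, Rational(-95, 246), Rational(7942, 1681), Rational(7524, 41)), -2850) = Add(Rational(1743371, 10086), -2850) = Rational(-27001729, 10086)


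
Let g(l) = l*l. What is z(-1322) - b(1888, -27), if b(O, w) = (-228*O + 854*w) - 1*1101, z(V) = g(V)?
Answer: 2202307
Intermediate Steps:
g(l) = l²
z(V) = V²
b(O, w) = -1101 - 228*O + 854*w (b(O, w) = (-228*O + 854*w) - 1101 = -1101 - 228*O + 854*w)
z(-1322) - b(1888, -27) = (-1322)² - (-1101 - 228*1888 + 854*(-27)) = 1747684 - (-1101 - 430464 - 23058) = 1747684 - 1*(-454623) = 1747684 + 454623 = 2202307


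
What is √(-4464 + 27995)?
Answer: √23531 ≈ 153.40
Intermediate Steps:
√(-4464 + 27995) = √23531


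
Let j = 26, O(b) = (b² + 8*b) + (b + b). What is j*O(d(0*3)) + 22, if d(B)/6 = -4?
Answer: 8758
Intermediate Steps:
d(B) = -24 (d(B) = 6*(-4) = -24)
O(b) = b² + 10*b (O(b) = (b² + 8*b) + 2*b = b² + 10*b)
j*O(d(0*3)) + 22 = 26*(-24*(10 - 24)) + 22 = 26*(-24*(-14)) + 22 = 26*336 + 22 = 8736 + 22 = 8758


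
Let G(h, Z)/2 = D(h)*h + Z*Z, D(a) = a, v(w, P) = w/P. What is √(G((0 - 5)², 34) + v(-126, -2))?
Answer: 5*√145 ≈ 60.208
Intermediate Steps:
G(h, Z) = 2*Z² + 2*h² (G(h, Z) = 2*(h*h + Z*Z) = 2*(h² + Z²) = 2*(Z² + h²) = 2*Z² + 2*h²)
√(G((0 - 5)², 34) + v(-126, -2)) = √((2*34² + 2*((0 - 5)²)²) - 126/(-2)) = √((2*1156 + 2*((-5)²)²) - 126*(-½)) = √((2312 + 2*25²) + 63) = √((2312 + 2*625) + 63) = √((2312 + 1250) + 63) = √(3562 + 63) = √3625 = 5*√145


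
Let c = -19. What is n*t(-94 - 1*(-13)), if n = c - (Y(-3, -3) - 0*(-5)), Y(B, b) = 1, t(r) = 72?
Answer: -1440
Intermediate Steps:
n = -20 (n = -19 - (1 - 0*(-5)) = -19 - (1 - 1*0) = -19 - (1 + 0) = -19 - 1*1 = -19 - 1 = -20)
n*t(-94 - 1*(-13)) = -20*72 = -1440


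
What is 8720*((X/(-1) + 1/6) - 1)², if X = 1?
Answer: 263780/9 ≈ 29309.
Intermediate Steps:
8720*((X/(-1) + 1/6) - 1)² = 8720*((1/(-1) + 1/6) - 1)² = 8720*((1*(-1) + 1*(⅙)) - 1)² = 8720*((-1 + ⅙) - 1)² = 8720*(-⅚ - 1)² = 8720*(-11/6)² = 8720*(121/36) = 263780/9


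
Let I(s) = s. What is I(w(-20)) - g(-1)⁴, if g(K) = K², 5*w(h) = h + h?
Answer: -9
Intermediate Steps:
w(h) = 2*h/5 (w(h) = (h + h)/5 = (2*h)/5 = 2*h/5)
I(w(-20)) - g(-1)⁴ = (⅖)*(-20) - ((-1)²)⁴ = -8 - 1*1⁴ = -8 - 1*1 = -8 - 1 = -9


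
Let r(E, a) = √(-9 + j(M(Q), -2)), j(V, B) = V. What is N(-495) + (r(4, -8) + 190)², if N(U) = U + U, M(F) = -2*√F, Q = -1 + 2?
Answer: 35099 + 380*I*√11 ≈ 35099.0 + 1260.3*I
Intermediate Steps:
Q = 1
N(U) = 2*U
r(E, a) = I*√11 (r(E, a) = √(-9 - 2*√1) = √(-9 - 2*1) = √(-9 - 2) = √(-11) = I*√11)
N(-495) + (r(4, -8) + 190)² = 2*(-495) + (I*√11 + 190)² = -990 + (190 + I*√11)²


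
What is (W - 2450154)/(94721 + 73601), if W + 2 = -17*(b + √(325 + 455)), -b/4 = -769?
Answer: -1251224/84161 - 17*√195/84161 ≈ -14.870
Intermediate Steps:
b = 3076 (b = -4*(-769) = 3076)
W = -52294 - 34*√195 (W = -2 - 17*(3076 + √(325 + 455)) = -2 - 17*(3076 + √780) = -2 - 17*(3076 + 2*√195) = -2 + (-52292 - 34*√195) = -52294 - 34*√195 ≈ -52769.)
(W - 2450154)/(94721 + 73601) = ((-52294 - 34*√195) - 2450154)/(94721 + 73601) = (-2502448 - 34*√195)/168322 = (-2502448 - 34*√195)*(1/168322) = -1251224/84161 - 17*√195/84161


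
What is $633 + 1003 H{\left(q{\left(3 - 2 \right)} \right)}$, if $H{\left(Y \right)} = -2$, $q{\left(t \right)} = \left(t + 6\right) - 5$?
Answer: $-1373$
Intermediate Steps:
$q{\left(t \right)} = 1 + t$ ($q{\left(t \right)} = \left(6 + t\right) - 5 = 1 + t$)
$633 + 1003 H{\left(q{\left(3 - 2 \right)} \right)} = 633 + 1003 \left(-2\right) = 633 - 2006 = -1373$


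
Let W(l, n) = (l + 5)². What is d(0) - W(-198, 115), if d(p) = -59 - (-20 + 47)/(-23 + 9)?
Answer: -522285/14 ≈ -37306.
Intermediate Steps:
W(l, n) = (5 + l)²
d(p) = -799/14 (d(p) = -59 - 27/(-14) = -59 - 27*(-1)/14 = -59 - 1*(-27/14) = -59 + 27/14 = -799/14)
d(0) - W(-198, 115) = -799/14 - (5 - 198)² = -799/14 - 1*(-193)² = -799/14 - 1*37249 = -799/14 - 37249 = -522285/14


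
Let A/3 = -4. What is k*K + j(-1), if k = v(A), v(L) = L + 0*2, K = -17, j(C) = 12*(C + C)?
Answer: 180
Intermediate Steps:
A = -12 (A = 3*(-4) = -12)
j(C) = 24*C (j(C) = 12*(2*C) = 24*C)
v(L) = L (v(L) = L + 0 = L)
k = -12
k*K + j(-1) = -12*(-17) + 24*(-1) = 204 - 24 = 180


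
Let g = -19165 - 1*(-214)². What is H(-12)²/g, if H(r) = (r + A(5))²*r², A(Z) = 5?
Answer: -49787136/64961 ≈ -766.42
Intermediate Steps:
H(r) = r²*(5 + r)² (H(r) = (r + 5)²*r² = (5 + r)²*r² = r²*(5 + r)²)
g = -64961 (g = -19165 - 1*45796 = -19165 - 45796 = -64961)
H(-12)²/g = ((-12)²*(5 - 12)²)²/(-64961) = (144*(-7)²)²*(-1/64961) = (144*49)²*(-1/64961) = 7056²*(-1/64961) = 49787136*(-1/64961) = -49787136/64961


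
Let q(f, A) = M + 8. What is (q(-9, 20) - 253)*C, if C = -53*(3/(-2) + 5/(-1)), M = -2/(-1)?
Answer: -167427/2 ≈ -83714.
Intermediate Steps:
M = 2 (M = -2*(-1) = 2)
q(f, A) = 10 (q(f, A) = 2 + 8 = 10)
C = 689/2 (C = -53*(3*(-1/2) + 5*(-1)) = -53*(-3/2 - 5) = -53*(-13/2) = 689/2 ≈ 344.50)
(q(-9, 20) - 253)*C = (10 - 253)*(689/2) = -243*689/2 = -167427/2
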